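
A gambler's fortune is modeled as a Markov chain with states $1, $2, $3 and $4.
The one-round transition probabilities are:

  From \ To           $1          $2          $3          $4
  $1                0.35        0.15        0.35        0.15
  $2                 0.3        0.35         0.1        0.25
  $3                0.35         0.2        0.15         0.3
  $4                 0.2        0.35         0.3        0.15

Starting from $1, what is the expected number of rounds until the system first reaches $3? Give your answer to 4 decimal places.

Let t(s) be the expected number of rounds to first reach $3 from state s, with t($3) = 0. Conditioning on the first round:
t($1) = 1 + 0.35·t($1) + 0.15·t($2) + 0.15·t($4)
t($2) = 1 + 0.3·t($1) + 0.35·t($2) + 0.25·t($4)
t($4) = 1 + 0.2·t($1) + 0.35·t($2) + 0.15·t($4)
Solving: t($1) = 3.5254, t($2) = 4.6780, t($4) = 3.9322.
Expected rounds from $1 to $3: 3.5254.

3.5254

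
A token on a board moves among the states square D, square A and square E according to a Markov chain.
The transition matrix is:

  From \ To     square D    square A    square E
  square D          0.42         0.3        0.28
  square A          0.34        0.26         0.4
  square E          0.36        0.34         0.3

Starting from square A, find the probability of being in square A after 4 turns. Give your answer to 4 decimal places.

Propagate the distribution vector 4 turns from square A.
After 0 turns: (0.0000, 1.0000, 0.0000)
After 1 turn: (0.3400, 0.2600, 0.4000)
After 2 turns: (0.3752, 0.3056, 0.3192)
After 3 turns: (0.3764, 0.3005, 0.3231)
After 4 turns: (0.3766, 0.3009, 0.3225)
P(in square A after 4 turns) = 0.3009

0.3009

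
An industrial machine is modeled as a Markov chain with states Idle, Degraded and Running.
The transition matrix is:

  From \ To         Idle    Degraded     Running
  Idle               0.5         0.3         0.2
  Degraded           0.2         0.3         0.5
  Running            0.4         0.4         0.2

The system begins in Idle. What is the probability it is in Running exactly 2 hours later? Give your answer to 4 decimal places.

0.2900

Sum over the intermediate state after 1 hour:
P = P(Idle→Idle)·P(Idle→Running) + P(Idle→Degraded)·P(Degraded→Running) + P(Idle→Running)·P(Running→Running)
  = 0.5×0.2 + 0.3×0.5 + 0.2×0.2
  = 0.1000 + 0.1500 + 0.0400 = 0.2900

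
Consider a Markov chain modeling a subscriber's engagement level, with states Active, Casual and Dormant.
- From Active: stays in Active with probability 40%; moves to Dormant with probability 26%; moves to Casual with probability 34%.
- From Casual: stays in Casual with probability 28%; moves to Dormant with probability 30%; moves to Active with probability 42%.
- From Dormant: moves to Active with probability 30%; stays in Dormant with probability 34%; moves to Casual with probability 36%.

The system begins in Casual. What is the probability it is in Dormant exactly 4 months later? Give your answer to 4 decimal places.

Propagate the distribution vector 4 months from Casual.
After 0 months: (0.0000, 1.0000, 0.0000)
After 1 month: (0.4200, 0.2800, 0.3000)
After 2 months: (0.3756, 0.3292, 0.2952)
After 3 months: (0.3771, 0.3262, 0.2968)
After 4 months: (0.3768, 0.3264, 0.2968)
P(in Dormant after 4 months) = 0.2968

0.2968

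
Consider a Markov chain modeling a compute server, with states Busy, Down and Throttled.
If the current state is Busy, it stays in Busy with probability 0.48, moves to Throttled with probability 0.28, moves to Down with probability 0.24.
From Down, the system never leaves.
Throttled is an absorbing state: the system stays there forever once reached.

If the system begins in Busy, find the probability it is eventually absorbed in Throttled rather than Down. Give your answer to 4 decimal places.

0.5385

Let h(s) be the probability of absorption at Throttled starting from transient state s. Then h(Throttled) = 1 and h(Down) = 0. By first-step analysis:
h(Busy) = 0.48·h(Busy) + 0.24·0 + 0.28·1
Solving: h(Busy) = 0.5385.
Starting from Busy, the probability is 0.5385.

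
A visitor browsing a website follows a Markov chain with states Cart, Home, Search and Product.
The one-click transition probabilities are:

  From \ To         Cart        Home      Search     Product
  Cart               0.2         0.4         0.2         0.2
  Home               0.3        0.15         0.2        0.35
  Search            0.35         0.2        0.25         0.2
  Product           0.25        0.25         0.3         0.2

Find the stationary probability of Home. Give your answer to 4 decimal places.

Let the stationary distribution be π with π = πP and π_1 + π_2 + π_3 + π_4 = 1.
π_1 = 0.2·π_1 + 0.3·π_2 + 0.35·π_3 + 0.25·π_4
π_2 = 0.4·π_1 + 0.15·π_2 + 0.2·π_3 + 0.25·π_4
π_3 = 0.2·π_1 + 0.2·π_2 + 0.25·π_3 + 0.3·π_4
Solving with the normalization constraint gives π = (0.2726, 0.2537, 0.2356, 0.2381).
So the stationary probability of Home is 0.2537.

0.2537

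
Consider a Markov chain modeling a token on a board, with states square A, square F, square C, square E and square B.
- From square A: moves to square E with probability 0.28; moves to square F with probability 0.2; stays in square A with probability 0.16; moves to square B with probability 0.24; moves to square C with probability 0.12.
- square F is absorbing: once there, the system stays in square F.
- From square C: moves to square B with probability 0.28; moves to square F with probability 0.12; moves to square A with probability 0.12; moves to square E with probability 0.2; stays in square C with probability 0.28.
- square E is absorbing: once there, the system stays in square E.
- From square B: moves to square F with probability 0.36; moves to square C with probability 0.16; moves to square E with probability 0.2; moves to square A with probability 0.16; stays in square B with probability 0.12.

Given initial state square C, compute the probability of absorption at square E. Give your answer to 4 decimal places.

0.5291

Let h(s) be the probability of absorption at square E starting from transient state s. Then h(square E) = 1 and h(square F) = 0. By first-step analysis:
h(square A) = 0.16·h(square A) + 0.2·0 + 0.12·h(square C) + 0.28·1 + 0.24·h(square B)
h(square C) = 0.12·h(square A) + 0.12·0 + 0.28·h(square C) + 0.2·1 + 0.28·h(square B)
h(square B) = 0.16·h(square A) + 0.36·0 + 0.16·h(square C) + 0.2·1 + 0.12·h(square B)
Solving: h(square A) = 0.5288, h(square C) = 0.5291, h(square B) = 0.4196.
Starting from square C, the probability is 0.5291.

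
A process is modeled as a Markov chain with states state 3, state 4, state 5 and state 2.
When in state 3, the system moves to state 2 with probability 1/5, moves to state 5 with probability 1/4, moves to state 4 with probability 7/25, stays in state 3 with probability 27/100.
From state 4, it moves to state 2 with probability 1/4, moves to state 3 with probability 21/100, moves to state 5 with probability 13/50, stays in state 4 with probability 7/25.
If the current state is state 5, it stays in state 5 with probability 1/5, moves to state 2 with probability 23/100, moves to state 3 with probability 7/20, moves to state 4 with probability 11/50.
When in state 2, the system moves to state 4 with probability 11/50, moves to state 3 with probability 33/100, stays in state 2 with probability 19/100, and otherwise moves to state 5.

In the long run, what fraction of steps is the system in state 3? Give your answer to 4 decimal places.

0.2873

Let the stationary distribution be π with π = πP and π_1 + π_2 + π_3 + π_4 = 1.
π_1 = 0.27·π_1 + 0.21·π_2 + 0.35·π_3 + 0.33·π_4
π_2 = 0.28·π_1 + 0.28·π_2 + 0.22·π_3 + 0.22·π_4
π_3 = 0.25·π_1 + 0.26·π_2 + 0.2·π_3 + 0.26·π_4
Solving with the normalization constraint gives π = (0.2873, 0.2524, 0.2426, 0.2177).
So the stationary probability of state 3 is 0.2873.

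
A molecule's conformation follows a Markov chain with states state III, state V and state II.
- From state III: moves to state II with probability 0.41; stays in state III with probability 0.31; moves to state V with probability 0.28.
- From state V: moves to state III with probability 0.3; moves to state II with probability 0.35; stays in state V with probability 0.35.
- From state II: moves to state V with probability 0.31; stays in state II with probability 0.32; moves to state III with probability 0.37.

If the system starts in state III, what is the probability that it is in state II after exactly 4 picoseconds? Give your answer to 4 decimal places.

Propagate the distribution vector 4 picoseconds from state III.
After 0 picoseconds: (1.0000, 0.0000, 0.0000)
After 1 picosecond: (0.3100, 0.2800, 0.4100)
After 2 picoseconds: (0.3318, 0.3119, 0.3563)
After 3 picoseconds: (0.3283, 0.3125, 0.3592)
After 4 picoseconds: (0.3284, 0.3127, 0.3589)
P(in state II after 4 picoseconds) = 0.3589

0.3589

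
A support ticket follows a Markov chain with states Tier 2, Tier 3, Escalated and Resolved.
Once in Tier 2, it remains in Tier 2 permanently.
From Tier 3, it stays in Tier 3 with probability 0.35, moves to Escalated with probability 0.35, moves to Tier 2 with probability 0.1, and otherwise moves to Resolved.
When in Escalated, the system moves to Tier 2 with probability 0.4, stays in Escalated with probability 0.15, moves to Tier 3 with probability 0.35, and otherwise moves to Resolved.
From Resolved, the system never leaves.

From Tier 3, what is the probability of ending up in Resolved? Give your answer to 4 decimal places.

0.4767

Let h(s) be the probability of absorption at Resolved starting from transient state s. Then h(Resolved) = 1 and h(Tier 2) = 0. By first-step analysis:
h(Tier 3) = 0.1·0 + 0.35·h(Tier 3) + 0.35·h(Escalated) + 0.2·1
h(Escalated) = 0.4·0 + 0.35·h(Tier 3) + 0.15·h(Escalated) + 0.1·1
Solving: h(Tier 3) = 0.4767, h(Escalated) = 0.3140.
Starting from Tier 3, the probability is 0.4767.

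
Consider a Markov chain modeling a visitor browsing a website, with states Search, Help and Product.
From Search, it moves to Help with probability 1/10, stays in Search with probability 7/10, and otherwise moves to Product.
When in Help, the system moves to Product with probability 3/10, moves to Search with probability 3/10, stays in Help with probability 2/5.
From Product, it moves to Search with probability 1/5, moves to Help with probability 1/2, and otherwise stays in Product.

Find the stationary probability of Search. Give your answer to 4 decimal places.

Let the stationary distribution be π with π = πP and π_1 + π_2 + π_3 = 1.
π_1 = 0.7·π_1 + 0.3·π_2 + 0.2·π_3
π_2 = 0.1·π_1 + 0.4·π_2 + 0.5·π_3
Solving with the normalization constraint gives π = (0.4576, 0.2881, 0.2542).
So the stationary probability of Search is 0.4576.

0.4576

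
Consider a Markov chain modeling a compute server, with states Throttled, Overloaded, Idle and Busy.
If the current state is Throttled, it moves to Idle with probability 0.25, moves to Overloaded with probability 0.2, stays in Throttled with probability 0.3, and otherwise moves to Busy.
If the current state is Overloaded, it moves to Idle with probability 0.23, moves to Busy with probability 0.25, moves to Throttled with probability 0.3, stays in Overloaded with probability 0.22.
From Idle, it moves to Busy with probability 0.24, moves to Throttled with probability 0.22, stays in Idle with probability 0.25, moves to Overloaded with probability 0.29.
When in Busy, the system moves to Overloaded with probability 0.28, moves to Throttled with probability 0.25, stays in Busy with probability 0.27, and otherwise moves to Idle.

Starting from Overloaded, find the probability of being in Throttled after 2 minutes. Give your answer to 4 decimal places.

0.2691

Propagate the distribution vector 2 minutes from Overloaded.
After 0 minutes: (0.0000, 1.0000, 0.0000, 0.0000)
After 1 minute: (0.3000, 0.2200, 0.2300, 0.2500)
After 2 minutes: (0.2691, 0.2451, 0.2331, 0.2527)
P(in Throttled after 2 minutes) = 0.2691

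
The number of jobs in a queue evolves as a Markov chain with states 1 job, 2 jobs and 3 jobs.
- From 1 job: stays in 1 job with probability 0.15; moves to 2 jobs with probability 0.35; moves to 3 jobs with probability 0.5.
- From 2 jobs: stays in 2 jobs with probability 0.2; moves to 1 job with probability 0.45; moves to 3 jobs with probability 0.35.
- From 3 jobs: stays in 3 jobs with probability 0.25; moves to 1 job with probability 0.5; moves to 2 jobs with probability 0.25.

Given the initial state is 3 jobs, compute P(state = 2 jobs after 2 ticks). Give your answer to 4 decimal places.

0.2875

Sum over the intermediate state after 1 tick:
P = P(3 jobs→1 job)·P(1 job→2 jobs) + P(3 jobs→2 jobs)·P(2 jobs→2 jobs) + P(3 jobs→3 jobs)·P(3 jobs→2 jobs)
  = 0.5×0.35 + 0.25×0.2 + 0.25×0.25
  = 0.1750 + 0.0500 + 0.0625 = 0.2875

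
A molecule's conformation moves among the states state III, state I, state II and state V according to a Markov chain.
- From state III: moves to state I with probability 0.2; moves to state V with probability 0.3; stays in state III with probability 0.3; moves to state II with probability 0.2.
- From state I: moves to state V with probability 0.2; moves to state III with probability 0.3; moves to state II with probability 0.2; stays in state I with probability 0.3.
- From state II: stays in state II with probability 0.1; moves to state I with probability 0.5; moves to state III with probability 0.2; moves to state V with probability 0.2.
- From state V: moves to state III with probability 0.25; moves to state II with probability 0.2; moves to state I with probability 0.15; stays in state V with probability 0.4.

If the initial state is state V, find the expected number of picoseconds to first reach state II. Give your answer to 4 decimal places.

Let t(s) be the expected number of picoseconds to first reach state II from state s, with t(state II) = 0. Conditioning on the first picosecond:
t(state III) = 1 + 0.3·t(state III) + 0.2·t(state I) + 0.3·t(state V)
t(state I) = 1 + 0.3·t(state III) + 0.3·t(state I) + 0.2·t(state V)
t(state V) = 1 + 0.25·t(state III) + 0.15·t(state I) + 0.4·t(state V)
Solving: t(state III) = 5.0000, t(state I) = 5.0000, t(state V) = 5.0000.
Expected picoseconds from state V to state II: 5.0000.

5.0000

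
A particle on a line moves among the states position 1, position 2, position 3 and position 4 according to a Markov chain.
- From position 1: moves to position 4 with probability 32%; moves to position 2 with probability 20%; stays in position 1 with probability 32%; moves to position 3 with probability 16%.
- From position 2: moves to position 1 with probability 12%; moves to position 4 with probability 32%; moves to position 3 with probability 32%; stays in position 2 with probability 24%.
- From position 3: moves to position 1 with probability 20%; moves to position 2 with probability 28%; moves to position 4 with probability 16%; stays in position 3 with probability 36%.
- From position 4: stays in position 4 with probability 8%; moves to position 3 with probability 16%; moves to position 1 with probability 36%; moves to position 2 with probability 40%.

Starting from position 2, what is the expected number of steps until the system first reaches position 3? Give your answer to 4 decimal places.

4.1267

Let t(s) be the expected number of steps to first reach position 3 from state s, with t(position 3) = 0. Conditioning on the first step:
t(position 1) = 1 + 0.32·t(position 1) + 0.2·t(position 2) + 0.32·t(position 4)
t(position 2) = 1 + 0.12·t(position 1) + 0.24·t(position 2) + 0.32·t(position 4)
t(position 4) = 1 + 0.36·t(position 1) + 0.4·t(position 2) + 0.08·t(position 4)
Solving: t(position 1) = 4.9521, t(position 2) = 4.1267, t(position 4) = 4.8190.
Expected steps from position 2 to position 3: 4.1267.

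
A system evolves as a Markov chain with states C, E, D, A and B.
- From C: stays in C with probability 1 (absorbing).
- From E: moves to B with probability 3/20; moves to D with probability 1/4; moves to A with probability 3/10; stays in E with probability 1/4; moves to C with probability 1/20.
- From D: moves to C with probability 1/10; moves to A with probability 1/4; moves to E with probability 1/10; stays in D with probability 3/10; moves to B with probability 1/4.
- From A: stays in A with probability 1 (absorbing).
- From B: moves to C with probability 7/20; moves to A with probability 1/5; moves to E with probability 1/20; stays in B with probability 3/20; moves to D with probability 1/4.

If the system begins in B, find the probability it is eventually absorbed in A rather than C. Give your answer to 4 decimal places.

Let h(s) be the probability of absorption at A starting from transient state s. Then h(A) = 1 and h(C) = 0. By first-step analysis:
h(E) = 0.05·0 + 0.25·h(E) + 0.25·h(D) + 0.3·1 + 0.15·h(B)
h(D) = 0.1·0 + 0.1·h(E) + 0.3·h(D) + 0.25·1 + 0.25·h(B)
h(B) = 0.35·0 + 0.05·h(E) + 0.25·h(D) + 0.2·1 + 0.15·h(B)
Solving: h(E) = 0.6988, h(D) = 0.6209, h(B) = 0.4590.
Starting from B, the probability is 0.4590.

0.4590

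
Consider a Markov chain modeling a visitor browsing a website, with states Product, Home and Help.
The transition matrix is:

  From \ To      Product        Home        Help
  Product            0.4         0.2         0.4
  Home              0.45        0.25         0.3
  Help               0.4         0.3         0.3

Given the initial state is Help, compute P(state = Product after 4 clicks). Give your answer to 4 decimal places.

0.4123

Propagate the distribution vector 4 clicks from Help.
After 0 clicks: (0.0000, 0.0000, 1.0000)
After 1 click: (0.4000, 0.3000, 0.3000)
After 2 clicks: (0.4150, 0.2450, 0.3400)
After 3 clicks: (0.4123, 0.2463, 0.3415)
After 4 clicks: (0.4123, 0.2465, 0.3412)
P(in Product after 4 clicks) = 0.4123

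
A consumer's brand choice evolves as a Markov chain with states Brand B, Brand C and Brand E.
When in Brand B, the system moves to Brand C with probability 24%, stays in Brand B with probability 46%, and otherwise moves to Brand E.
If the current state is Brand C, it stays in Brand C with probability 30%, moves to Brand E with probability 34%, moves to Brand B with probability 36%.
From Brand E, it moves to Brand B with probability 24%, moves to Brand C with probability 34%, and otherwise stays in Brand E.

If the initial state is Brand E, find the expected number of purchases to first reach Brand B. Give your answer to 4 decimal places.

3.5813

Let t(s) be the expected number of purchases to first reach Brand B from state s, with t(Brand B) = 0. Conditioning on the first purchase:
t(Brand C) = 1 + 0.3·t(Brand C) + 0.34·t(Brand E)
t(Brand E) = 1 + 0.34·t(Brand C) + 0.42·t(Brand E)
Solving: t(Brand C) = 3.1680, t(Brand E) = 3.5813.
Expected purchases from Brand E to Brand B: 3.5813.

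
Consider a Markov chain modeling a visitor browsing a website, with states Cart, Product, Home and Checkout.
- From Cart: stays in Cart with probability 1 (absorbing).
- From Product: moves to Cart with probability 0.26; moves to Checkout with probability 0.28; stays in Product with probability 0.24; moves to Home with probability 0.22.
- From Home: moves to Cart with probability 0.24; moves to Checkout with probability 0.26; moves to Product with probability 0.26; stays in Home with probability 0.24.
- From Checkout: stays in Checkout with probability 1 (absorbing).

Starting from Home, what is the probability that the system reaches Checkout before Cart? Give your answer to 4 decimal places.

Let h(s) be the probability of absorption at Checkout starting from transient state s. Then h(Checkout) = 1 and h(Cart) = 0. By first-step analysis:
h(Product) = 0.26·0 + 0.24·h(Product) + 0.22·h(Home) + 0.28·1
h(Home) = 0.24·0 + 0.26·h(Product) + 0.24·h(Home) + 0.26·1
Solving: h(Product) = 0.5188, h(Home) = 0.5196.
Starting from Home, the probability is 0.5196.

0.5196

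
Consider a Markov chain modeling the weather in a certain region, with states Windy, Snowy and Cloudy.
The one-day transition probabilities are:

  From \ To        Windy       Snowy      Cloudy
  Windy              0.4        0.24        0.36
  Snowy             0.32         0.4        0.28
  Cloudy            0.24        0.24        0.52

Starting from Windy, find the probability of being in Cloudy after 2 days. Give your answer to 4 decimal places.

0.3984

Sum over the intermediate state after 1 day:
P = P(Windy→Windy)·P(Windy→Cloudy) + P(Windy→Snowy)·P(Snowy→Cloudy) + P(Windy→Cloudy)·P(Cloudy→Cloudy)
  = 0.4×0.36 + 0.24×0.28 + 0.36×0.52
  = 0.1440 + 0.0672 + 0.1872 = 0.3984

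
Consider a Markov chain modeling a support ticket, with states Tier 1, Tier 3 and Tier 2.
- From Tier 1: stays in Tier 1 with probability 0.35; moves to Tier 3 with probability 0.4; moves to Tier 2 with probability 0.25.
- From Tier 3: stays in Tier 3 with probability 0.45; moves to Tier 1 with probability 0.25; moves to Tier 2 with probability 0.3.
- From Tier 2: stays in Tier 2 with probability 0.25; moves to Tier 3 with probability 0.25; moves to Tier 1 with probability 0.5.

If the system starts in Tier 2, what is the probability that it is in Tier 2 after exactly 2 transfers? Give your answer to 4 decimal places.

0.2625

Sum over the intermediate state after 1 transfer:
P = P(Tier 2→Tier 1)·P(Tier 1→Tier 2) + P(Tier 2→Tier 3)·P(Tier 3→Tier 2) + P(Tier 2→Tier 2)·P(Tier 2→Tier 2)
  = 0.5×0.25 + 0.25×0.3 + 0.25×0.25
  = 0.1250 + 0.0750 + 0.0625 = 0.2625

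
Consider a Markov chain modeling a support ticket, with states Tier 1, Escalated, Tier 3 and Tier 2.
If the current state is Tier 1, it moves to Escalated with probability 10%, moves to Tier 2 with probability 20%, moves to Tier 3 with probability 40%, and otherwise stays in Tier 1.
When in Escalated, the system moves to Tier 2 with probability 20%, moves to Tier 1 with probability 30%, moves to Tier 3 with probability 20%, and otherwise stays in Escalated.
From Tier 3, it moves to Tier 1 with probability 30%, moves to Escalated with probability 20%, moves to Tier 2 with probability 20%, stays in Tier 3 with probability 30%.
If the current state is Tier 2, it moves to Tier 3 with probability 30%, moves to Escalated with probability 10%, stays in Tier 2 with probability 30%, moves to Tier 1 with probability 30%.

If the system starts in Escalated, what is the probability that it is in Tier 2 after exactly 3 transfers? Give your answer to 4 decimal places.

0.2220

Propagate the distribution vector 3 transfers from Escalated.
After 0 transfers: (0.0000, 1.0000, 0.0000, 0.0000)
After 1 transfer: (0.3000, 0.3000, 0.2000, 0.2000)
After 2 transfers: (0.3000, 0.1800, 0.3000, 0.2200)
After 3 transfers: (0.3000, 0.1660, 0.3120, 0.2220)
P(in Tier 2 after 3 transfers) = 0.2220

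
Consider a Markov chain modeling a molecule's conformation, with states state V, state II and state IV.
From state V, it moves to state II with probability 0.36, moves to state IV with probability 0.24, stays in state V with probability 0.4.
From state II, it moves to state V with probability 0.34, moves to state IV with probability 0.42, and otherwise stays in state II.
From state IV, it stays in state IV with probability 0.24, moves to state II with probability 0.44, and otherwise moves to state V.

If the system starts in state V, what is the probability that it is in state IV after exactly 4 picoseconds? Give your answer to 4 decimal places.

0.3019

Propagate the distribution vector 4 picoseconds from state V.
After 0 picoseconds: (1.0000, 0.0000, 0.0000)
After 1 picosecond: (0.4000, 0.3600, 0.2400)
After 2 picoseconds: (0.3592, 0.3360, 0.3048)
After 3 picoseconds: (0.3555, 0.3441, 0.3005)
After 4 picoseconds: (0.3553, 0.3428, 0.3019)
P(in state IV after 4 picoseconds) = 0.3019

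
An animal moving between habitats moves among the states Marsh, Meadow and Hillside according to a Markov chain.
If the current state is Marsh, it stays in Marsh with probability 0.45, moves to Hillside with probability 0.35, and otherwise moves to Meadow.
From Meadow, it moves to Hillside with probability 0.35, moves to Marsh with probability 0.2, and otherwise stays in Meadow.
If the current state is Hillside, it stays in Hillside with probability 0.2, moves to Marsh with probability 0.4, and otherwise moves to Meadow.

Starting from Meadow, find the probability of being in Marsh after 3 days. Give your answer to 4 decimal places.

0.3395

Propagate the distribution vector 3 days from Meadow.
After 0 days: (0.0000, 1.0000, 0.0000)
After 1 day: (0.2000, 0.4500, 0.3500)
After 2 days: (0.3200, 0.3825, 0.2975)
After 3 days: (0.3395, 0.3551, 0.3054)
P(in Marsh after 3 days) = 0.3395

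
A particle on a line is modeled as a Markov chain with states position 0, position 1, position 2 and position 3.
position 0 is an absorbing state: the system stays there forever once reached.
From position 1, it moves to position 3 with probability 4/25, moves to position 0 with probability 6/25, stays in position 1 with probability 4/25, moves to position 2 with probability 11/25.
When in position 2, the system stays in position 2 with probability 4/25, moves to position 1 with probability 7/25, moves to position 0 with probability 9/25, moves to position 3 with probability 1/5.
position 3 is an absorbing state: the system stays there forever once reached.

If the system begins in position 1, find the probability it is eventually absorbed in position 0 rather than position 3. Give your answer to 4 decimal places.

Let h(s) be the probability of absorption at position 0 starting from transient state s. Then h(position 0) = 1 and h(position 3) = 0. By first-step analysis:
h(position 1) = 0.24·1 + 0.16·h(position 1) + 0.44·h(position 2) + 0.16·0
h(position 2) = 0.36·1 + 0.28·h(position 1) + 0.16·h(position 2) + 0.2·0
Solving: h(position 1) = 0.6181, h(position 2) = 0.6346.
Starting from position 1, the probability is 0.6181.

0.6181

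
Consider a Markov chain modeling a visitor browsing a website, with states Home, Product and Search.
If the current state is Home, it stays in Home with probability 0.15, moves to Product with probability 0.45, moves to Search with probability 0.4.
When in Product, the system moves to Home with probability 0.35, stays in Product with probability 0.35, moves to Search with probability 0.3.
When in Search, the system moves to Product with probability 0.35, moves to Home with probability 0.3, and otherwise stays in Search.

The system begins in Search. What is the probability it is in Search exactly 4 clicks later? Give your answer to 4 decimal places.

0.3450

Propagate the distribution vector 4 clicks from Search.
After 0 clicks: (0.0000, 0.0000, 1.0000)
After 1 click: (0.3000, 0.3500, 0.3500)
After 2 clicks: (0.2725, 0.3800, 0.3475)
After 3 clicks: (0.2781, 0.3773, 0.3446)
After 4 clicks: (0.2771, 0.3778, 0.3450)
P(in Search after 4 clicks) = 0.3450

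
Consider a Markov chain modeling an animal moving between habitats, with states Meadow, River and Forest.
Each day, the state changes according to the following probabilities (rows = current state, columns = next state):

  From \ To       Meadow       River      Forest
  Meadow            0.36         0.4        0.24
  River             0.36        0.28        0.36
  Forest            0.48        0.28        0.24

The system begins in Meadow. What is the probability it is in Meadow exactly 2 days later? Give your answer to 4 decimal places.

Sum over the intermediate state after 1 day:
P = P(Meadow→Meadow)·P(Meadow→Meadow) + P(Meadow→River)·P(River→Meadow) + P(Meadow→Forest)·P(Forest→Meadow)
  = 0.36×0.36 + 0.4×0.36 + 0.24×0.48
  = 0.1296 + 0.1440 + 0.1152 = 0.3888

0.3888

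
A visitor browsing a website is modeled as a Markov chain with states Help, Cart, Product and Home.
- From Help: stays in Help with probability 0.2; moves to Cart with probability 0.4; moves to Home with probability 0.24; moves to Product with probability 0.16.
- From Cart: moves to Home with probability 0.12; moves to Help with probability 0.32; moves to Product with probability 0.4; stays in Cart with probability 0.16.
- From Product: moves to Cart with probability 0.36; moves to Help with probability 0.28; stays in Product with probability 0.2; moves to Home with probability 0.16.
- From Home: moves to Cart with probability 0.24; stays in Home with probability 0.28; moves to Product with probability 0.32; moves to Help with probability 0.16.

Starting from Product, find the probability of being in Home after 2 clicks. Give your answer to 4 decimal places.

0.1872

Propagate the distribution vector 2 clicks from Product.
After 0 clicks: (0.0000, 0.0000, 1.0000, 0.0000)
After 1 click: (0.2800, 0.3600, 0.2000, 0.1600)
After 2 clicks: (0.2528, 0.2800, 0.2800, 0.1872)
P(in Home after 2 clicks) = 0.1872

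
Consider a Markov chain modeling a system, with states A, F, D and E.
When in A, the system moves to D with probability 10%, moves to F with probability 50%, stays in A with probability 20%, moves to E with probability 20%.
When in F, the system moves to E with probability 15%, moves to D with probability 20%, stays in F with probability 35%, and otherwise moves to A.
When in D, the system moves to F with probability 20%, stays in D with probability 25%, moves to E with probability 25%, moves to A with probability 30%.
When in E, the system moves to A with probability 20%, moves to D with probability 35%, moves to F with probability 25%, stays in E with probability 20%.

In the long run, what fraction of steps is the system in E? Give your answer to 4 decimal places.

Let the stationary distribution be π with π = πP and π_1 + π_2 + π_3 + π_4 = 1.
π_1 = 0.2·π_1 + 0.3·π_2 + 0.3·π_3 + 0.2·π_4
π_2 = 0.5·π_1 + 0.35·π_2 + 0.2·π_3 + 0.25·π_4
π_3 = 0.1·π_1 + 0.2·π_2 + 0.25·π_3 + 0.35·π_4
Solving with the normalization constraint gives π = (0.2551, 0.3367, 0.2143, 0.1939).
So the stationary probability of E is 0.1939.

0.1939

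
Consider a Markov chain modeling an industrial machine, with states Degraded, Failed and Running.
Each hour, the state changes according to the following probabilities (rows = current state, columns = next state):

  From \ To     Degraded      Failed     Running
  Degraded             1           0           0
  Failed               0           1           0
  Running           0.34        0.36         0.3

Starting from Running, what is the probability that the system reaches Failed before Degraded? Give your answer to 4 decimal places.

Let h(s) be the probability of absorption at Failed starting from transient state s. Then h(Failed) = 1 and h(Degraded) = 0. By first-step analysis:
h(Running) = 0.34·0 + 0.36·1 + 0.3·h(Running)
Solving: h(Running) = 0.5143.
Starting from Running, the probability is 0.5143.

0.5143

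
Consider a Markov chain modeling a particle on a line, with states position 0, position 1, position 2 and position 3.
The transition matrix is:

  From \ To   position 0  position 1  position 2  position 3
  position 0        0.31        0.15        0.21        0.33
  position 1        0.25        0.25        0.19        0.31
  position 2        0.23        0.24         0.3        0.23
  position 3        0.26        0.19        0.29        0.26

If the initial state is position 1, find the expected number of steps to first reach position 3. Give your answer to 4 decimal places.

Let t(s) be the expected number of steps to first reach position 3 from state s, with t(position 3) = 0. Conditioning on the first step:
t(position 0) = 1 + 0.31·t(position 0) + 0.15·t(position 1) + 0.21·t(position 2)
t(position 1) = 1 + 0.25·t(position 0) + 0.25·t(position 1) + 0.19·t(position 2)
t(position 2) = 1 + 0.23·t(position 0) + 0.24·t(position 1) + 0.3·t(position 2)
Solving: t(position 0) = 3.2943, t(position 1) = 3.3593, t(position 2) = 3.6628.
Expected steps from position 1 to position 3: 3.3593.

3.3593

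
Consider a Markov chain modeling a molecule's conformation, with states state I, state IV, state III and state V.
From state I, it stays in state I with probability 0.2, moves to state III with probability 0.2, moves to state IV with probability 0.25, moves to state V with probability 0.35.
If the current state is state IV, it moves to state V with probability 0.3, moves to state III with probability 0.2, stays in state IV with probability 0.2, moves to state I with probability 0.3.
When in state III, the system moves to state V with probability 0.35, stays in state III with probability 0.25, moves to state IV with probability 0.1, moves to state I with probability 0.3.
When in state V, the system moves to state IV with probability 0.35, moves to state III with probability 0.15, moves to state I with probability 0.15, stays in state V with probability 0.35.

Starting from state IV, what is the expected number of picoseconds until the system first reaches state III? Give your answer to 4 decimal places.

5.4463

Let t(s) be the expected number of picoseconds to first reach state III from state s, with t(state III) = 0. Conditioning on the first picosecond:
t(state I) = 1 + 0.2·t(state I) + 0.25·t(state IV) + 0.35·t(state V)
t(state IV) = 1 + 0.3·t(state I) + 0.2·t(state IV) + 0.3·t(state V)
t(state V) = 1 + 0.15·t(state I) + 0.35·t(state IV) + 0.35·t(state V)
Solving: t(state I) = 5.4592, t(state IV) = 5.4463, t(state V) = 5.7309.
Expected picoseconds from state IV to state III: 5.4463.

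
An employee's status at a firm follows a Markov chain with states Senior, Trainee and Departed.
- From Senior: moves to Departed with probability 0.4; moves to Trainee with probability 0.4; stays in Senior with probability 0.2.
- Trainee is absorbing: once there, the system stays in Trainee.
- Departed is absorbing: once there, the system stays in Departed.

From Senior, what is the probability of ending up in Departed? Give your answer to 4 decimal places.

Let h(s) be the probability of absorption at Departed starting from transient state s. Then h(Departed) = 1 and h(Trainee) = 0. By first-step analysis:
h(Senior) = 0.2·h(Senior) + 0.4·0 + 0.4·1
Solving: h(Senior) = 0.5000.
Starting from Senior, the probability is 0.5000.

0.5000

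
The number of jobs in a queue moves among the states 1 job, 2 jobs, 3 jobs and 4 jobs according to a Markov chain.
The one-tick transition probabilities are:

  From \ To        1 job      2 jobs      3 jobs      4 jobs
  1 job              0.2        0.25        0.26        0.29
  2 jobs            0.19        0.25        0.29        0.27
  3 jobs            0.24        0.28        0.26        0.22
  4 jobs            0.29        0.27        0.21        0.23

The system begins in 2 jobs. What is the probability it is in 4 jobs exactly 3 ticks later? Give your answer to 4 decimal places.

Propagate the distribution vector 3 ticks from 2 jobs.
After 0 ticks: (0.0000, 1.0000, 0.0000, 0.0000)
After 1 tick: (0.1900, 0.2500, 0.2900, 0.2700)
After 2 ticks: (0.2334, 0.2641, 0.2540, 0.2485)
After 3 ticks: (0.2299, 0.2626, 0.2555, 0.2520)
P(in 4 jobs after 3 ticks) = 0.2520

0.2520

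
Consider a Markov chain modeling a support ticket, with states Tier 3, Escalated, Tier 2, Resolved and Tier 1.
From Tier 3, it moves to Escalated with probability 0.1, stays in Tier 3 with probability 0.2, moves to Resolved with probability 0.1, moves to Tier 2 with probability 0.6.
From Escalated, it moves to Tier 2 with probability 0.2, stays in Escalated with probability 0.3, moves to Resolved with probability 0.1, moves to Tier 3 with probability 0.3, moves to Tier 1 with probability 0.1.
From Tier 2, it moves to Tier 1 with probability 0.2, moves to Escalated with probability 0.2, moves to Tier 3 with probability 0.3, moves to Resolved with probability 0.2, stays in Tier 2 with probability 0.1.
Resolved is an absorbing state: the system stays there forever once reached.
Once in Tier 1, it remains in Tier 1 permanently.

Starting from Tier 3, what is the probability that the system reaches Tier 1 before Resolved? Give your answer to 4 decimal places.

Let h(s) be the probability of absorption at Tier 1 starting from transient state s. Then h(Tier 1) = 1 and h(Resolved) = 0. By first-step analysis:
h(Tier 3) = 0.2·h(Tier 3) + 0.1·h(Escalated) + 0.6·h(Tier 2) + 0.1·0
h(Escalated) = 0.3·h(Tier 3) + 0.3·h(Escalated) + 0.2·h(Tier 2) + 0.1·0 + 0.1·1
h(Tier 2) = 0.3·h(Tier 3) + 0.2·h(Escalated) + 0.1·h(Tier 2) + 0.2·0 + 0.2·1
Solving: h(Tier 3) = 0.3935, h(Escalated) = 0.4404, h(Tier 2) = 0.4513.
Starting from Tier 3, the probability is 0.3935.

0.3935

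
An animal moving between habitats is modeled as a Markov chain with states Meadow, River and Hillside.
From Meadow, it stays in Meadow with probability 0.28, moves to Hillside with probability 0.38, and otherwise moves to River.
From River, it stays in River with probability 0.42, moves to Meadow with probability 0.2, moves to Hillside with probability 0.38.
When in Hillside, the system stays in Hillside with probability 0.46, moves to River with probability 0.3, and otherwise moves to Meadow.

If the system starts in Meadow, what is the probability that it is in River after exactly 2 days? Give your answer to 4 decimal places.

0.3520

Sum over the intermediate state after 1 day:
P = P(Meadow→Meadow)·P(Meadow→River) + P(Meadow→River)·P(River→River) + P(Meadow→Hillside)·P(Hillside→River)
  = 0.28×0.34 + 0.34×0.42 + 0.38×0.3
  = 0.0952 + 0.1428 + 0.1140 = 0.3520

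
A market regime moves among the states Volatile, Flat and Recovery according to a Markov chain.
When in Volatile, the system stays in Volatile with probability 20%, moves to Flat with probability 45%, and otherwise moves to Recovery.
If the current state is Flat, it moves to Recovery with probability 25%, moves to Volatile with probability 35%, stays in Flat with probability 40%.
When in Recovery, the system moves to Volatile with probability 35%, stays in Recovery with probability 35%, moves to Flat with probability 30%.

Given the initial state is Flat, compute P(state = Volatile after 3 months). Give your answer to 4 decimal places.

0.3054

Propagate the distribution vector 3 months from Flat.
After 0 months: (0.0000, 1.0000, 0.0000)
After 1 month: (0.3500, 0.4000, 0.2500)
After 2 months: (0.2975, 0.3925, 0.3100)
After 3 months: (0.3054, 0.3839, 0.3108)
P(in Volatile after 3 months) = 0.3054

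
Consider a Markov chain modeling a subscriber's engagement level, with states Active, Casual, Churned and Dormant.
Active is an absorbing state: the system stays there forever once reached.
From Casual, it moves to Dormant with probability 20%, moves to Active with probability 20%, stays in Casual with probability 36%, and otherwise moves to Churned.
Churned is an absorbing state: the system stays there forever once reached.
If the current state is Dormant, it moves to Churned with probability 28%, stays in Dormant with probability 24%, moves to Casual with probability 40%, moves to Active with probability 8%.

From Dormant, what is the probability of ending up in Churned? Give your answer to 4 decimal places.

Let h(s) be the probability of absorption at Churned starting from transient state s. Then h(Churned) = 1 and h(Active) = 0. By first-step analysis:
h(Casual) = 0.2·0 + 0.36·h(Casual) + 0.24·1 + 0.2·h(Dormant)
h(Dormant) = 0.08·0 + 0.4·h(Casual) + 0.28·1 + 0.24·h(Dormant)
Solving: h(Casual) = 0.5866, h(Dormant) = 0.6772.
Starting from Dormant, the probability is 0.6772.

0.6772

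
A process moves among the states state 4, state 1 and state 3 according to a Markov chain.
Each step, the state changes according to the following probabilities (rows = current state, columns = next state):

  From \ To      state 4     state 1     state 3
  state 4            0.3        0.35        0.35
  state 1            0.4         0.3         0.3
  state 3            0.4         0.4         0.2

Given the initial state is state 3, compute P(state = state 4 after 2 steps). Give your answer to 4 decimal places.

Sum over the intermediate state after 1 step:
P = P(state 3→state 4)·P(state 4→state 4) + P(state 3→state 1)·P(state 1→state 4) + P(state 3→state 3)·P(state 3→state 4)
  = 0.4×0.3 + 0.4×0.4 + 0.2×0.4
  = 0.1200 + 0.1600 + 0.0800 = 0.3600

0.3600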